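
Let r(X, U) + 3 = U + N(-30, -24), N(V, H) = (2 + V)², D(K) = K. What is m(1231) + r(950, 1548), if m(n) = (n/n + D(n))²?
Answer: 1520153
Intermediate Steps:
m(n) = (1 + n)² (m(n) = (n/n + n)² = (1 + n)²)
r(X, U) = 781 + U (r(X, U) = -3 + (U + (2 - 30)²) = -3 + (U + (-28)²) = -3 + (U + 784) = -3 + (784 + U) = 781 + U)
m(1231) + r(950, 1548) = (1 + 1231)² + (781 + 1548) = 1232² + 2329 = 1517824 + 2329 = 1520153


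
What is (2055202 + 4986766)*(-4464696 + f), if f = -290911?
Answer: -33488832314576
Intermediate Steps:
(2055202 + 4986766)*(-4464696 + f) = (2055202 + 4986766)*(-4464696 - 290911) = 7041968*(-4755607) = -33488832314576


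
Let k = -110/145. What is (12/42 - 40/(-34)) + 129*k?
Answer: -332676/3451 ≈ -96.400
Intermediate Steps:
k = -22/29 (k = -110*1/145 = -22/29 ≈ -0.75862)
(12/42 - 40/(-34)) + 129*k = (12/42 - 40/(-34)) + 129*(-22/29) = (12*(1/42) - 40*(-1/34)) - 2838/29 = (2/7 + 20/17) - 2838/29 = 174/119 - 2838/29 = -332676/3451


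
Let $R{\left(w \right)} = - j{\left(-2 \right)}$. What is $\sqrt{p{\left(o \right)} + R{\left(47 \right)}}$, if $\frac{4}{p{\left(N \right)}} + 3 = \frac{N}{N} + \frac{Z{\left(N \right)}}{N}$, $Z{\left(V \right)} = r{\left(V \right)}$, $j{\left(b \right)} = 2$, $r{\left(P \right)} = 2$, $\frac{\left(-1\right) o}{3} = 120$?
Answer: $\frac{i \sqrt{1442}}{19} \approx 1.9986 i$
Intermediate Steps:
$o = -360$ ($o = \left(-3\right) 120 = -360$)
$R{\left(w \right)} = -2$ ($R{\left(w \right)} = \left(-1\right) 2 = -2$)
$Z{\left(V \right)} = 2$
$p{\left(N \right)} = \frac{4}{-2 + \frac{2}{N}}$ ($p{\left(N \right)} = \frac{4}{-3 + \left(\frac{N}{N} + \frac{2}{N}\right)} = \frac{4}{-3 + \left(1 + \frac{2}{N}\right)} = \frac{4}{-2 + \frac{2}{N}}$)
$\sqrt{p{\left(o \right)} + R{\left(47 \right)}} = \sqrt{\left(-2\right) \left(-360\right) \frac{1}{-1 - 360} - 2} = \sqrt{\left(-2\right) \left(-360\right) \frac{1}{-361} - 2} = \sqrt{\left(-2\right) \left(-360\right) \left(- \frac{1}{361}\right) - 2} = \sqrt{- \frac{720}{361} - 2} = \sqrt{- \frac{1442}{361}} = \frac{i \sqrt{1442}}{19}$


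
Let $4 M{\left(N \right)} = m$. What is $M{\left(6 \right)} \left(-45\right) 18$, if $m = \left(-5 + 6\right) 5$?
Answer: $- \frac{2025}{2} \approx -1012.5$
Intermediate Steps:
$m = 5$ ($m = 1 \cdot 5 = 5$)
$M{\left(N \right)} = \frac{5}{4}$ ($M{\left(N \right)} = \frac{1}{4} \cdot 5 = \frac{5}{4}$)
$M{\left(6 \right)} \left(-45\right) 18 = \frac{5}{4} \left(-45\right) 18 = \left(- \frac{225}{4}\right) 18 = - \frac{2025}{2}$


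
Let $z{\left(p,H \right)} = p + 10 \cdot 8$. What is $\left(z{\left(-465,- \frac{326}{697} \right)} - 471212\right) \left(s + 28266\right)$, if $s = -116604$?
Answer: $41659935786$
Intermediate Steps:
$z{\left(p,H \right)} = 80 + p$ ($z{\left(p,H \right)} = p + 80 = 80 + p$)
$\left(z{\left(-465,- \frac{326}{697} \right)} - 471212\right) \left(s + 28266\right) = \left(\left(80 - 465\right) - 471212\right) \left(-116604 + 28266\right) = \left(-385 - 471212\right) \left(-88338\right) = \left(-471597\right) \left(-88338\right) = 41659935786$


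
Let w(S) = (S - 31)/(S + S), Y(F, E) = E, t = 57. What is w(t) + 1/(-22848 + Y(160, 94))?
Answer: 295745/1296978 ≈ 0.22803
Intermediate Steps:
w(S) = (-31 + S)/(2*S) (w(S) = (-31 + S)/((2*S)) = (-31 + S)*(1/(2*S)) = (-31 + S)/(2*S))
w(t) + 1/(-22848 + Y(160, 94)) = (1/2)*(-31 + 57)/57 + 1/(-22848 + 94) = (1/2)*(1/57)*26 + 1/(-22754) = 13/57 - 1/22754 = 295745/1296978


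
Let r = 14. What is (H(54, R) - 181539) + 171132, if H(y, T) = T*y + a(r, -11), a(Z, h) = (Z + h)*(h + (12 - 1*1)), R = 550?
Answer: 19293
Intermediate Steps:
a(Z, h) = (11 + h)*(Z + h) (a(Z, h) = (Z + h)*(h + (12 - 1)) = (Z + h)*(h + 11) = (Z + h)*(11 + h) = (11 + h)*(Z + h))
H(y, T) = T*y (H(y, T) = T*y + ((-11)**2 + 11*14 + 11*(-11) + 14*(-11)) = T*y + (121 + 154 - 121 - 154) = T*y + 0 = T*y)
(H(54, R) - 181539) + 171132 = (550*54 - 181539) + 171132 = (29700 - 181539) + 171132 = -151839 + 171132 = 19293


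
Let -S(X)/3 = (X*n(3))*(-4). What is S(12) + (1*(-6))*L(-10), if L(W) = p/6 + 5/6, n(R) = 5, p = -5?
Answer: 720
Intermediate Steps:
L(W) = 0 (L(W) = -5/6 + 5/6 = 0)
S(X) = 60*X (S(X) = -3*X*5*(-4) = -3*5*X*(-4) = -(-60)*X = 60*X)
S(12) + (1*(-6))*L(-10) = 60*12 + (1*(-6))*0 = 720 - 6*0 = 720 + 0 = 720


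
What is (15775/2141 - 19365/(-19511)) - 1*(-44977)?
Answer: 1879175761317/41773051 ≈ 44985.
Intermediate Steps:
(15775/2141 - 19365/(-19511)) - 1*(-44977) = (15775*(1/2141) - 19365*(-1/19511)) + 44977 = (15775/2141 + 19365/19511) + 44977 = 349246490/41773051 + 44977 = 1879175761317/41773051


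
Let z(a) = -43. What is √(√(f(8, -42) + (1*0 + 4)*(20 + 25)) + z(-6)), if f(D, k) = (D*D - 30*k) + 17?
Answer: 2*I ≈ 2.0*I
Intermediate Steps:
f(D, k) = 17 + D² - 30*k (f(D, k) = (D² - 30*k) + 17 = 17 + D² - 30*k)
√(√(f(8, -42) + (1*0 + 4)*(20 + 25)) + z(-6)) = √(√((17 + 8² - 30*(-42)) + (1*0 + 4)*(20 + 25)) - 43) = √(√((17 + 64 + 1260) + (0 + 4)*45) - 43) = √(√(1341 + 4*45) - 43) = √(√(1341 + 180) - 43) = √(√1521 - 43) = √(39 - 43) = √(-4) = 2*I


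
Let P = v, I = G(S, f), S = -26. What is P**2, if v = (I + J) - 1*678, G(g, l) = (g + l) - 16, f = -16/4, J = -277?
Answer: 1002001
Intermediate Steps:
f = -4 (f = -16*1/4 = -4)
G(g, l) = -16 + g + l
I = -46 (I = -16 - 26 - 4 = -46)
v = -1001 (v = (-46 - 277) - 1*678 = -323 - 678 = -1001)
P = -1001
P**2 = (-1001)**2 = 1002001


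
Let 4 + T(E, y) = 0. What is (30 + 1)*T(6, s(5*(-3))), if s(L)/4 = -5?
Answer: -124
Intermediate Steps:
s(L) = -20 (s(L) = 4*(-5) = -20)
T(E, y) = -4 (T(E, y) = -4 + 0 = -4)
(30 + 1)*T(6, s(5*(-3))) = (30 + 1)*(-4) = 31*(-4) = -124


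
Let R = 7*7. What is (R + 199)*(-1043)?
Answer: -258664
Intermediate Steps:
R = 49
(R + 199)*(-1043) = (49 + 199)*(-1043) = 248*(-1043) = -258664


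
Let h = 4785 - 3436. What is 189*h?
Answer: 254961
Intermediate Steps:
h = 1349
189*h = 189*1349 = 254961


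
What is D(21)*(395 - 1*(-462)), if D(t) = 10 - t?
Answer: -9427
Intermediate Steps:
D(21)*(395 - 1*(-462)) = (10 - 1*21)*(395 - 1*(-462)) = (10 - 21)*(395 + 462) = -11*857 = -9427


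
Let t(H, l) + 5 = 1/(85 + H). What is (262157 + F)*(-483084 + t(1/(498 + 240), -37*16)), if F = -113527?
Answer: -4504180920360230/62731 ≈ -7.1802e+10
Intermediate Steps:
t(H, l) = -5 + 1/(85 + H)
(262157 + F)*(-483084 + t(1/(498 + 240), -37*16)) = (262157 - 113527)*(-483084 + (-424 - 5/(498 + 240))/(85 + 1/(498 + 240))) = 148630*(-483084 + (-424 - 5/738)/(85 + 1/738)) = 148630*(-483084 + (-424 - 5*1/738)/(85 + 1/738)) = 148630*(-483084 + (-424 - 5/738)/(62731/738)) = 148630*(-483084 + (738/62731)*(-312917/738)) = 148630*(-483084 - 312917/62731) = 148630*(-30304655321/62731) = -4504180920360230/62731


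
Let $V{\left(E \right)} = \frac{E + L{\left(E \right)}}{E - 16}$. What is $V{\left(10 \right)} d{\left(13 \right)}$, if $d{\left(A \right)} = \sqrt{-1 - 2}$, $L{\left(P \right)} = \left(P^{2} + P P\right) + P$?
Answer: $- \frac{110 i \sqrt{3}}{3} \approx - 63.509 i$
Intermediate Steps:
$L{\left(P \right)} = P + 2 P^{2}$ ($L{\left(P \right)} = \left(P^{2} + P^{2}\right) + P = 2 P^{2} + P = P + 2 P^{2}$)
$d{\left(A \right)} = i \sqrt{3}$ ($d{\left(A \right)} = \sqrt{-1 + \left(-3 + 1\right)} = \sqrt{-1 - 2} = \sqrt{-3} = i \sqrt{3}$)
$V{\left(E \right)} = \frac{E + E \left(1 + 2 E\right)}{-16 + E}$ ($V{\left(E \right)} = \frac{E + E \left(1 + 2 E\right)}{E - 16} = \frac{E + E \left(1 + 2 E\right)}{-16 + E}$)
$V{\left(10 \right)} d{\left(13 \right)} = 2 \cdot 10 \frac{1}{-16 + 10} \left(1 + 10\right) i \sqrt{3} = 2 \cdot 10 \frac{1}{-6} \cdot 11 i \sqrt{3} = 2 \cdot 10 \left(- \frac{1}{6}\right) 11 i \sqrt{3} = - \frac{110 i \sqrt{3}}{3}$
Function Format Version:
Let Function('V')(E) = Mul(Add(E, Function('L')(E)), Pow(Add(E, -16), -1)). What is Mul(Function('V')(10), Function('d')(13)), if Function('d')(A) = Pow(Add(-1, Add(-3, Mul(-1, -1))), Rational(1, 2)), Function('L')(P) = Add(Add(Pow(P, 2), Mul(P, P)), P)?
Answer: Mul(Rational(-110, 3), I, Pow(3, Rational(1, 2))) ≈ Mul(-63.509, I)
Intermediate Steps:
Function('L')(P) = Add(P, Mul(2, Pow(P, 2))) (Function('L')(P) = Add(Add(Pow(P, 2), Pow(P, 2)), P) = Add(Mul(2, Pow(P, 2)), P) = Add(P, Mul(2, Pow(P, 2))))
Function('d')(A) = Mul(I, Pow(3, Rational(1, 2))) (Function('d')(A) = Pow(Add(-1, Add(-3, 1)), Rational(1, 2)) = Pow(Add(-1, -2), Rational(1, 2)) = Pow(-3, Rational(1, 2)) = Mul(I, Pow(3, Rational(1, 2))))
Function('V')(E) = Mul(Pow(Add(-16, E), -1), Add(E, Mul(E, Add(1, Mul(2, E))))) (Function('V')(E) = Mul(Add(E, Mul(E, Add(1, Mul(2, E)))), Pow(Add(E, -16), -1)) = Mul(Add(E, Mul(E, Add(1, Mul(2, E)))), Pow(Add(-16, E), -1)) = Mul(Pow(Add(-16, E), -1), Add(E, Mul(E, Add(1, Mul(2, E))))))
Mul(Function('V')(10), Function('d')(13)) = Mul(Mul(2, 10, Pow(Add(-16, 10), -1), Add(1, 10)), Mul(I, Pow(3, Rational(1, 2)))) = Mul(Mul(2, 10, Pow(-6, -1), 11), Mul(I, Pow(3, Rational(1, 2)))) = Mul(Mul(2, 10, Rational(-1, 6), 11), Mul(I, Pow(3, Rational(1, 2)))) = Mul(Rational(-110, 3), Mul(I, Pow(3, Rational(1, 2)))) = Mul(Rational(-110, 3), I, Pow(3, Rational(1, 2)))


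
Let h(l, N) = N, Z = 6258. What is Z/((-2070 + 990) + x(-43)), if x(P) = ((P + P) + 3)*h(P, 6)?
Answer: -1043/263 ≈ -3.9658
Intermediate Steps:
x(P) = 18 + 12*P (x(P) = ((P + P) + 3)*6 = (2*P + 3)*6 = (3 + 2*P)*6 = 18 + 12*P)
Z/((-2070 + 990) + x(-43)) = 6258/((-2070 + 990) + (18 + 12*(-43))) = 6258/(-1080 + (18 - 516)) = 6258/(-1080 - 498) = 6258/(-1578) = 6258*(-1/1578) = -1043/263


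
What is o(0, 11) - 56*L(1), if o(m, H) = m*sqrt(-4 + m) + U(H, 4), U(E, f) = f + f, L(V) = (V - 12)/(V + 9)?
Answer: 348/5 ≈ 69.600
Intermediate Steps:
L(V) = (-12 + V)/(9 + V)
U(E, f) = 2*f
o(m, H) = 8 + m*sqrt(-4 + m) (o(m, H) = m*sqrt(-4 + m) + 2*4 = m*sqrt(-4 + m) + 8 = 8 + m*sqrt(-4 + m))
o(0, 11) - 56*L(1) = (8 + 0*sqrt(-4 + 0)) - 56*(-12 + 1)/(9 + 1) = (8 + 0*sqrt(-4)) - 56*(-11)/10 = (8 + 0*(2*I)) - 28*(-11)/5 = (8 + 0) - 56*(-11/10) = 8 + 308/5 = 348/5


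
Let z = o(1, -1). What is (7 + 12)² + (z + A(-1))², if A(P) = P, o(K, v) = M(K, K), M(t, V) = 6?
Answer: 386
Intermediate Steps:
o(K, v) = 6
z = 6
(7 + 12)² + (z + A(-1))² = (7 + 12)² + (6 - 1)² = 19² + 5² = 361 + 25 = 386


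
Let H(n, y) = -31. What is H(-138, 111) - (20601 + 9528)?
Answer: -30160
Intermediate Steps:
H(-138, 111) - (20601 + 9528) = -31 - (20601 + 9528) = -31 - 1*30129 = -31 - 30129 = -30160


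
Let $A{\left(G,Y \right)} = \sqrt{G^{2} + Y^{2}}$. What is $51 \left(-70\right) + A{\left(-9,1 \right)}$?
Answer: $-3570 + \sqrt{82} \approx -3560.9$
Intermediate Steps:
$51 \left(-70\right) + A{\left(-9,1 \right)} = 51 \left(-70\right) + \sqrt{\left(-9\right)^{2} + 1^{2}} = -3570 + \sqrt{81 + 1} = -3570 + \sqrt{82}$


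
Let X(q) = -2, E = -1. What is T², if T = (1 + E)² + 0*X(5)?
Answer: 0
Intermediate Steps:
T = 0 (T = (1 - 1)² + 0*(-2) = 0² + 0 = 0 + 0 = 0)
T² = 0² = 0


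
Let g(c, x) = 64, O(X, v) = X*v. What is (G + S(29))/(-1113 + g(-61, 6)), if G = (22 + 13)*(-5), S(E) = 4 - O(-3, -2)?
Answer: 177/1049 ≈ 0.16873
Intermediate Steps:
S(E) = -2 (S(E) = 4 - (-3)*(-2) = 4 - 1*6 = 4 - 6 = -2)
G = -175 (G = 35*(-5) = -175)
(G + S(29))/(-1113 + g(-61, 6)) = (-175 - 2)/(-1113 + 64) = -177/(-1049) = -177*(-1/1049) = 177/1049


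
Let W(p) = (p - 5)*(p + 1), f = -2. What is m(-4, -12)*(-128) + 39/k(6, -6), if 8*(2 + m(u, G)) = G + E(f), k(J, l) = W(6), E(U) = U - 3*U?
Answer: 2727/7 ≈ 389.57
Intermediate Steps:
E(U) = -2*U
W(p) = (1 + p)*(-5 + p) (W(p) = (-5 + p)*(1 + p) = (1 + p)*(-5 + p))
k(J, l) = 7 (k(J, l) = -5 + 6² - 4*6 = -5 + 36 - 24 = 7)
m(u, G) = -3/2 + G/8 (m(u, G) = -2 + (G - 2*(-2))/8 = -2 + (G + 4)/8 = -2 + (4 + G)/8 = -2 + (½ + G/8) = -3/2 + G/8)
m(-4, -12)*(-128) + 39/k(6, -6) = (-3/2 + (⅛)*(-12))*(-128) + 39/7 = (-3/2 - 3/2)*(-128) + 39*(⅐) = -3*(-128) + 39/7 = 384 + 39/7 = 2727/7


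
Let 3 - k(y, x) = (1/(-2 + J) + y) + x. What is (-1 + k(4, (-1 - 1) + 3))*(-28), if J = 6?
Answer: 91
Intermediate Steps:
k(y, x) = 11/4 - x - y (k(y, x) = 3 - ((1/(-2 + 6) + y) + x) = 3 - ((1/4 + y) + x) = 3 - ((¼ + y) + x) = 3 - (¼ + x + y) = 3 + (-¼ - x - y) = 11/4 - x - y)
(-1 + k(4, (-1 - 1) + 3))*(-28) = (-1 + (11/4 - ((-1 - 1) + 3) - 1*4))*(-28) = (-1 + (11/4 - (-2 + 3) - 4))*(-28) = (-1 + (11/4 - 1*1 - 4))*(-28) = (-1 + (11/4 - 1 - 4))*(-28) = (-1 - 9/4)*(-28) = -13/4*(-28) = 91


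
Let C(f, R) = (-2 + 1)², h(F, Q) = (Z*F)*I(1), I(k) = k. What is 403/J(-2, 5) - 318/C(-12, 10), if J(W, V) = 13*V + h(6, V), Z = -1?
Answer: -18359/59 ≈ -311.17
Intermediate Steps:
h(F, Q) = -F (h(F, Q) = -F*1 = -F)
J(W, V) = -6 + 13*V (J(W, V) = 13*V - 1*6 = 13*V - 6 = -6 + 13*V)
C(f, R) = 1 (C(f, R) = (-1)² = 1)
403/J(-2, 5) - 318/C(-12, 10) = 403/(-6 + 13*5) - 318/1 = 403/(-6 + 65) - 318*1 = 403/59 - 318 = -18359/59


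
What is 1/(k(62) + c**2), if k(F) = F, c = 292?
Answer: 1/85326 ≈ 1.1720e-5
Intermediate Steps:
1/(k(62) + c**2) = 1/(62 + 292**2) = 1/(62 + 85264) = 1/85326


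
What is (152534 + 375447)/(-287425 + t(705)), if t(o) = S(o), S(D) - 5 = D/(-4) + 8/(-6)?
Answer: -6335772/3451171 ≈ -1.8358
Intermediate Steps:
S(D) = 11/3 - D/4 (S(D) = 5 + (D/(-4) + 8/(-6)) = 5 + (D*(-¼) + 8*(-⅙)) = 5 + (-D/4 - 4/3) = 5 + (-4/3 - D/4) = 11/3 - D/4)
t(o) = 11/3 - o/4
(152534 + 375447)/(-287425 + t(705)) = (152534 + 375447)/(-287425 + (11/3 - ¼*705)) = 527981/(-287425 + (11/3 - 705/4)) = 527981/(-287425 - 2071/12) = 527981/(-3451171/12) = 527981*(-12/3451171) = -6335772/3451171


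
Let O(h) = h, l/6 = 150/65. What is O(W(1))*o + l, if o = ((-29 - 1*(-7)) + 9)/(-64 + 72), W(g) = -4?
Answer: 529/26 ≈ 20.346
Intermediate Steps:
l = 180/13 (l = 6*(150/65) = 6*(150*(1/65)) = 6*(30/13) = 180/13 ≈ 13.846)
o = -13/8 (o = ((-29 + 7) + 9)/8 = (-22 + 9)*(⅛) = -13*⅛ = -13/8 ≈ -1.6250)
O(W(1))*o + l = -4*(-13/8) + 180/13 = 13/2 + 180/13 = 529/26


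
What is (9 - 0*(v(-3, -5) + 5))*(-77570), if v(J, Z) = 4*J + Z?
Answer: -698130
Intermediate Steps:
v(J, Z) = Z + 4*J
(9 - 0*(v(-3, -5) + 5))*(-77570) = (9 - 0*((-5 + 4*(-3)) + 5))*(-77570) = (9 - 0*((-5 - 12) + 5))*(-77570) = (9 - 0*(-17 + 5))*(-77570) = (9 - 0*(-12))*(-77570) = (9 - 1*0)*(-77570) = (9 + 0)*(-77570) = 9*(-77570) = -698130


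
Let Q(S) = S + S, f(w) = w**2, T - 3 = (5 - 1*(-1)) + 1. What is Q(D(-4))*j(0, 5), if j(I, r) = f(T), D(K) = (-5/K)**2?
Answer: 625/2 ≈ 312.50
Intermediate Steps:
D(K) = 25/K**2
T = 10 (T = 3 + ((5 - 1*(-1)) + 1) = 3 + ((5 + 1) + 1) = 3 + (6 + 1) = 3 + 7 = 10)
j(I, r) = 100 (j(I, r) = 10**2 = 100)
Q(S) = 2*S
Q(D(-4))*j(0, 5) = (2*(25/(-4)**2))*100 = (2*(25*(1/16)))*100 = (2*(25/16))*100 = (25/8)*100 = 625/2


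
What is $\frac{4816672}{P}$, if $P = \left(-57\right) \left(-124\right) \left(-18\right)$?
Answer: $- \frac{602084}{15903} \approx -37.86$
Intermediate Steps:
$P = -127224$ ($P = 7068 \left(-18\right) = -127224$)
$\frac{4816672}{P} = \frac{4816672}{-127224} = 4816672 \left(- \frac{1}{127224}\right) = - \frac{602084}{15903}$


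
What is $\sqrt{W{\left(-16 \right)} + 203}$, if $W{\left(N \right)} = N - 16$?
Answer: $3 \sqrt{19} \approx 13.077$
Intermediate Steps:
$W{\left(N \right)} = -16 + N$
$\sqrt{W{\left(-16 \right)} + 203} = \sqrt{\left(-16 - 16\right) + 203} = \sqrt{-32 + 203} = \sqrt{171} = 3 \sqrt{19}$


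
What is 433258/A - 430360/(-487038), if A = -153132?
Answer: -1727514551/887870274 ≈ -1.9457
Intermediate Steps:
433258/A - 430360/(-487038) = 433258/(-153132) - 430360/(-487038) = 433258*(-1/153132) - 430360*(-1/487038) = -30947/10938 + 215180/243519 = -1727514551/887870274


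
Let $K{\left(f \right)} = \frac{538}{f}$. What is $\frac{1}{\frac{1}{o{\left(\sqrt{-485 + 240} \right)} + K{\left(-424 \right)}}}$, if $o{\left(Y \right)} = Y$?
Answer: $- \frac{269}{212} + 7 i \sqrt{5} \approx -1.2689 + 15.652 i$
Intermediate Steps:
$\frac{1}{\frac{1}{o{\left(\sqrt{-485 + 240} \right)} + K{\left(-424 \right)}}} = \frac{1}{\frac{1}{\sqrt{-485 + 240} + \frac{538}{-424}}} = \frac{1}{\frac{1}{\sqrt{-245} + 538 \left(- \frac{1}{424}\right)}} = \frac{1}{\frac{1}{7 i \sqrt{5} - \frac{269}{212}}} = \frac{1}{\frac{1}{- \frac{269}{212} + 7 i \sqrt{5}}} = - \frac{269}{212} + 7 i \sqrt{5}$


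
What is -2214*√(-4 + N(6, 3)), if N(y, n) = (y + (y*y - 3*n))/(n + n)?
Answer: -1107*√6 ≈ -2711.6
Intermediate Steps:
N(y, n) = (y + y² - 3*n)/(2*n) (N(y, n) = (y + (y² - 3*n))/((2*n)) = (y + y² - 3*n)*(1/(2*n)) = (y + y² - 3*n)/(2*n))
-2214*√(-4 + N(6, 3)) = -2214*√(-4 + (½)*(6 + 6² - 3*3)/3) = -2214*√(-4 + (½)*(⅓)*(6 + 36 - 9)) = -2214*√(-4 + (½)*(⅓)*33) = -2214*√(-4 + 11/2) = -1107*√6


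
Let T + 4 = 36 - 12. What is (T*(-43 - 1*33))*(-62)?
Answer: 94240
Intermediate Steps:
T = 20 (T = -4 + (36 - 12) = -4 + 24 = 20)
(T*(-43 - 1*33))*(-62) = (20*(-43 - 1*33))*(-62) = (20*(-43 - 33))*(-62) = (20*(-76))*(-62) = -1520*(-62) = 94240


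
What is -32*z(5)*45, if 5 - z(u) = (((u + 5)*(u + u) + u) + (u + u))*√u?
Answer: -7200 + 165600*√5 ≈ 3.6309e+5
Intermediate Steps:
z(u) = 5 - √u*(3*u + 2*u*(5 + u)) (z(u) = 5 - (((u + 5)*(u + u) + u) + (u + u))*√u = 5 - (((5 + u)*(2*u) + u) + 2*u)*√u = 5 - ((2*u*(5 + u) + u) + 2*u)*√u = 5 - ((u + 2*u*(5 + u)) + 2*u)*√u = 5 - (3*u + 2*u*(5 + u))*√u = 5 - √u*(3*u + 2*u*(5 + u)))
-32*z(5)*45 = -32*(5 - 65*√5 - 50*√5)*45 = -32*(5 - 115*√5)*45 = (-160 + 3680*√5)*45 = -7200 + 165600*√5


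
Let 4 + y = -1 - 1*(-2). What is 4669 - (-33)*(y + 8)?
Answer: 4834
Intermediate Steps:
y = -3 (y = -4 + (-1 - 1*(-2)) = -4 + (-1 + 2) = -4 + 1 = -3)
4669 - (-33)*(y + 8) = 4669 - (-33)*(-3 + 8) = 4669 - (-33)*5 = 4669 - 1*(-165) = 4669 + 165 = 4834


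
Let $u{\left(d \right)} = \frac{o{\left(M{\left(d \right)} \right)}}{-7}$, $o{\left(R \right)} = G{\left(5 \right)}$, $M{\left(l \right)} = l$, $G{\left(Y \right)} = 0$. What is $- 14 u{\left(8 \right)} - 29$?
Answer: $-29$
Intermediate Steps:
$o{\left(R \right)} = 0$
$u{\left(d \right)} = 0$ ($u{\left(d \right)} = \frac{0}{-7} = 0 \left(- \frac{1}{7}\right) = 0$)
$- 14 u{\left(8 \right)} - 29 = \left(-14\right) 0 - 29 = 0 - 29 = -29$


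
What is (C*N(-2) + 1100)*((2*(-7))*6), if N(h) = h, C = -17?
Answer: -95256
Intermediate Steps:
(C*N(-2) + 1100)*((2*(-7))*6) = (-17*(-2) + 1100)*((2*(-7))*6) = (34 + 1100)*(-14*6) = 1134*(-84) = -95256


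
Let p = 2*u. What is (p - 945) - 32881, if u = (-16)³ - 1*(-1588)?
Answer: -38842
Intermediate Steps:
u = -2508 (u = -4096 + 1588 = -2508)
p = -5016 (p = 2*(-2508) = -5016)
(p - 945) - 32881 = (-5016 - 945) - 32881 = -5961 - 32881 = -38842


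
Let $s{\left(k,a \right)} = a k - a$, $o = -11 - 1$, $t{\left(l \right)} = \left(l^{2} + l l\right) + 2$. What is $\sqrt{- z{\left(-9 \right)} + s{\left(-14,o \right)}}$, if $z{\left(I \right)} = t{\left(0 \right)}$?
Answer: $\sqrt{178} \approx 13.342$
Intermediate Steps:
$t{\left(l \right)} = 2 + 2 l^{2}$ ($t{\left(l \right)} = \left(l^{2} + l^{2}\right) + 2 = 2 l^{2} + 2 = 2 + 2 l^{2}$)
$o = -12$ ($o = -11 - 1 = -12$)
$z{\left(I \right)} = 2$ ($z{\left(I \right)} = 2 + 2 \cdot 0^{2} = 2 + 2 \cdot 0 = 2 + 0 = 2$)
$s{\left(k,a \right)} = - a + a k$
$\sqrt{- z{\left(-9 \right)} + s{\left(-14,o \right)}} = \sqrt{\left(-1\right) 2 - 12 \left(-1 - 14\right)} = \sqrt{-2 - -180} = \sqrt{-2 + 180} = \sqrt{178}$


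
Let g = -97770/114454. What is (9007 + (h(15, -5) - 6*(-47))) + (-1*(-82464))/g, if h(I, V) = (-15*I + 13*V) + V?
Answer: -1426498546/16295 ≈ -87542.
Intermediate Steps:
h(I, V) = -15*I + 14*V
g = -48885/57227 (g = -97770*1/114454 = -48885/57227 ≈ -0.85423)
(9007 + (h(15, -5) - 6*(-47))) + (-1*(-82464))/g = (9007 + ((-15*15 + 14*(-5)) - 6*(-47))) + (-1*(-82464))/(-48885/57227) = (9007 + ((-225 - 70) + 282)) + 82464*(-57227/48885) = (9007 + (-295 + 282)) - 1573055776/16295 = (9007 - 13) - 1573055776/16295 = 8994 - 1573055776/16295 = -1426498546/16295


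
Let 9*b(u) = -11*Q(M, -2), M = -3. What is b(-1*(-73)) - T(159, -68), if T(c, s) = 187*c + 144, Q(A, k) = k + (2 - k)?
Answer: -268915/9 ≈ -29879.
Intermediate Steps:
Q(A, k) = 2
T(c, s) = 144 + 187*c
b(u) = -22/9 (b(u) = (-11*2)/9 = (⅑)*(-22) = -22/9)
b(-1*(-73)) - T(159, -68) = -22/9 - (144 + 187*159) = -22/9 - (144 + 29733) = -22/9 - 1*29877 = -22/9 - 29877 = -268915/9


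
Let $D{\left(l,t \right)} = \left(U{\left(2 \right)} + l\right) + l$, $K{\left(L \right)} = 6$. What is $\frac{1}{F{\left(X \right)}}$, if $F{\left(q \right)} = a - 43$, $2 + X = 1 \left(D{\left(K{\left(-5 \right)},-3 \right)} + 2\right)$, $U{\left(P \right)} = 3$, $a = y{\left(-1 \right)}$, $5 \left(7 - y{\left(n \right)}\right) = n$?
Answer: $- \frac{5}{179} \approx -0.027933$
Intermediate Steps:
$y{\left(n \right)} = 7 - \frac{n}{5}$
$a = \frac{36}{5}$ ($a = 7 - - \frac{1}{5} = 7 + \frac{1}{5} = \frac{36}{5} \approx 7.2$)
$D{\left(l,t \right)} = 3 + 2 l$ ($D{\left(l,t \right)} = \left(3 + l\right) + l = 3 + 2 l$)
$X = 15$ ($X = -2 + 1 \left(\left(3 + 2 \cdot 6\right) + 2\right) = -2 + 1 \left(\left(3 + 12\right) + 2\right) = -2 + 1 \left(15 + 2\right) = -2 + 1 \cdot 17 = -2 + 17 = 15$)
$F{\left(q \right)} = - \frac{179}{5}$ ($F{\left(q \right)} = \frac{36}{5} - 43 = - \frac{179}{5}$)
$\frac{1}{F{\left(X \right)}} = \frac{1}{- \frac{179}{5}} = - \frac{5}{179}$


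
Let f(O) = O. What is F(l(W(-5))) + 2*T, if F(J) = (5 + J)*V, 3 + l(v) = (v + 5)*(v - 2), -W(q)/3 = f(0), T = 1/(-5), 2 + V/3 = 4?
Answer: -242/5 ≈ -48.400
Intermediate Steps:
V = 6 (V = -6 + 3*4 = -6 + 12 = 6)
T = -⅕ ≈ -0.20000
W(q) = 0 (W(q) = -3*0 = 0)
l(v) = -3 + (-2 + v)*(5 + v) (l(v) = -3 + (v + 5)*(v - 2) = -3 + (5 + v)*(-2 + v) = -3 + (-2 + v)*(5 + v))
F(J) = 30 + 6*J (F(J) = (5 + J)*6 = 30 + 6*J)
F(l(W(-5))) + 2*T = (30 + 6*(-13 + 0² + 3*0)) + 2*(-⅕) = (30 + 6*(-13 + 0 + 0)) - ⅖ = (30 + 6*(-13)) - ⅖ = (30 - 78) - ⅖ = -48 - ⅖ = -242/5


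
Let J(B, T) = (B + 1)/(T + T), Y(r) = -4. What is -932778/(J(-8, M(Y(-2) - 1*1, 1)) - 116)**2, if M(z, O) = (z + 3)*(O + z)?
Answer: -26532352/385641 ≈ -68.801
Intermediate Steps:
M(z, O) = (3 + z)*(O + z)
J(B, T) = (1 + B)/(2*T) (J(B, T) = (1 + B)/((2*T)) = (1 + B)*(1/(2*T)) = (1 + B)/(2*T))
-932778/(J(-8, M(Y(-2) - 1*1, 1)) - 116)**2 = -932778/((1 - 8)/(2*((-4 - 1*1)**2 + 3*1 + 3*(-4 - 1*1) + 1*(-4 - 1*1))) - 116)**2 = -932778/((1/2)*(-7)/((-4 - 1)**2 + 3 + 3*(-4 - 1) + 1*(-4 - 1)) - 116)**2 = -932778/((1/2)*(-7)/((-5)**2 + 3 + 3*(-5) + 1*(-5)) - 116)**2 = -932778/((1/2)*(-7)/(25 + 3 - 15 - 5) - 116)**2 = -932778/((1/2)*(-7)/8 - 116)**2 = -932778/((1/2)*(1/8)*(-7) - 116)**2 = -932778/(-7/16 - 116)**2 = -932778/((-1863/16)**2) = -932778/3470769/256 = -932778*256/3470769 = -26532352/385641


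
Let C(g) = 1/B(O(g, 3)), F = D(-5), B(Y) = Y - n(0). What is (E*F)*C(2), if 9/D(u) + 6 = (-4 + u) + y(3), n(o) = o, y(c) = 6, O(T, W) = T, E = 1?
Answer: -1/2 ≈ -0.50000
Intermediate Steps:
B(Y) = Y (B(Y) = Y - 1*0 = Y + 0 = Y)
D(u) = 9/(-4 + u) (D(u) = 9/(-6 + ((-4 + u) + 6)) = 9/(-6 + (2 + u)) = 9/(-4 + u))
F = -1 (F = 9/(-4 - 5) = 9/(-9) = 9*(-1/9) = -1)
C(g) = 1/g
(E*F)*C(2) = (1*(-1))/2 = -1*1/2 = -1/2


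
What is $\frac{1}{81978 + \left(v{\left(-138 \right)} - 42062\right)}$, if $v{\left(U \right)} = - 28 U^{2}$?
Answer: $- \frac{1}{493316} \approx -2.0271 \cdot 10^{-6}$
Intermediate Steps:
$\frac{1}{81978 + \left(v{\left(-138 \right)} - 42062\right)} = \frac{1}{81978 - \left(42062 + 28 \left(-138\right)^{2}\right)} = \frac{1}{81978 - 575294} = \frac{1}{-493316} = - \frac{1}{493316}$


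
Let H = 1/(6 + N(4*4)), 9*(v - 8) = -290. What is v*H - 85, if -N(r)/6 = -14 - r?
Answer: -71254/837 ≈ -85.130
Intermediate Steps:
N(r) = 84 + 6*r (N(r) = -6*(-14 - r) = 84 + 6*r)
v = -218/9 (v = 8 + (⅑)*(-290) = 8 - 290/9 = -218/9 ≈ -24.222)
H = 1/186 (H = 1/(6 + (84 + 6*(4*4))) = 1/(6 + (84 + 6*16)) = 1/(6 + (84 + 96)) = 1/(6 + 180) = 1/186 ≈ 0.0053763)
v*H - 85 = -218/9*1/186 - 85 = -109/837 - 85 = -71254/837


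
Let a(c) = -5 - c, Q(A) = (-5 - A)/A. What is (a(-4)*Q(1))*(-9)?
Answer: -54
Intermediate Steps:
Q(A) = (-5 - A)/A
(a(-4)*Q(1))*(-9) = ((-5 - 1*(-4))*((-5 - 1*1)/1))*(-9) = ((-5 + 4)*(1*(-5 - 1)))*(-9) = -(-6)*(-9) = -1*(-6)*(-9) = 6*(-9) = -54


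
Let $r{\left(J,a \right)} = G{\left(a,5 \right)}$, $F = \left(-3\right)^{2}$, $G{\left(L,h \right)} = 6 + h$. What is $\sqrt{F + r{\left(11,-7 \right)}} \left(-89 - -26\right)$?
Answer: $- 126 \sqrt{5} \approx -281.74$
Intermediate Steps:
$F = 9$
$r{\left(J,a \right)} = 11$ ($r{\left(J,a \right)} = 6 + 5 = 11$)
$\sqrt{F + r{\left(11,-7 \right)}} \left(-89 - -26\right) = \sqrt{9 + 11} \left(-89 - -26\right) = \sqrt{20} \left(-89 + 26\right) = 2 \sqrt{5} \left(-63\right) = - 126 \sqrt{5}$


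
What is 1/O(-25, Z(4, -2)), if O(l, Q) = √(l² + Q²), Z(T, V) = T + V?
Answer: √629/629 ≈ 0.039873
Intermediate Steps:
O(l, Q) = √(Q² + l²)
1/O(-25, Z(4, -2)) = 1/(√((4 - 2)² + (-25)²)) = 1/(√(2² + 625)) = 1/(√(4 + 625)) = 1/(√629) = √629/629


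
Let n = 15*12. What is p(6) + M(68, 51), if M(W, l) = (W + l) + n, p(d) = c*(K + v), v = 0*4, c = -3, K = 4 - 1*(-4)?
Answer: 275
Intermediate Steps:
K = 8 (K = 4 + 4 = 8)
v = 0
n = 180
p(d) = -24 (p(d) = -3*(8 + 0) = -3*8 = -24)
M(W, l) = 180 + W + l (M(W, l) = (W + l) + 180 = 180 + W + l)
p(6) + M(68, 51) = -24 + (180 + 68 + 51) = -24 + 299 = 275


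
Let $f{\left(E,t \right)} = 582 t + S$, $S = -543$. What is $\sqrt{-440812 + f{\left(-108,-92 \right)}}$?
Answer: $i \sqrt{494899} \approx 703.49 i$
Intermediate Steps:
$f{\left(E,t \right)} = -543 + 582 t$ ($f{\left(E,t \right)} = 582 t - 543 = -543 + 582 t$)
$\sqrt{-440812 + f{\left(-108,-92 \right)}} = \sqrt{-440812 + \left(-543 + 582 \left(-92\right)\right)} = \sqrt{-440812 - 54087} = \sqrt{-494899} = i \sqrt{494899}$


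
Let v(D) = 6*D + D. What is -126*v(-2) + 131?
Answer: 1895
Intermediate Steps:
v(D) = 7*D
-126*v(-2) + 131 = -882*(-2) + 131 = -126*(-14) + 131 = 1764 + 131 = 1895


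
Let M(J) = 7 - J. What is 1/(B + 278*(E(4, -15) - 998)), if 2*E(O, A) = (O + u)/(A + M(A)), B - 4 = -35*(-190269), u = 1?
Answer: 7/44674520 ≈ 1.5669e-7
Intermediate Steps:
B = 6659419 (B = 4 - 35*(-190269) = 4 + 6659415 = 6659419)
E(O, A) = 1/14 + O/14 (E(O, A) = ((O + 1)/(A + (7 - A)))/2 = ((1 + O)/7)/2 = ((1 + O)*(⅐))/2 = (⅐ + O/7)/2 = 1/14 + O/14)
1/(B + 278*(E(4, -15) - 998)) = 1/(6659419 + 278*((1/14 + (1/14)*4) - 998)) = 1/(6659419 + 278*((1/14 + 2/7) - 998)) = 1/(6659419 + 278*(5/14 - 998)) = 1/(6659419 + 278*(-13967/14)) = 1/(6659419 - 1941413/7) = 1/(44674520/7) = 7/44674520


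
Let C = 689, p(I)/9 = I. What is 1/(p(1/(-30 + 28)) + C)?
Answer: 2/1369 ≈ 0.0014609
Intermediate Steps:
p(I) = 9*I
1/(p(1/(-30 + 28)) + C) = 1/(9/(-30 + 28) + 689) = 1/(9/(-2) + 689) = 1/(9*(-½) + 689) = 1/(-9/2 + 689) = 1/(1369/2) = 2/1369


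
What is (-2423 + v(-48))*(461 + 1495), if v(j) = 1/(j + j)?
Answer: -37915267/8 ≈ -4.7394e+6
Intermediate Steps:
v(j) = 1/(2*j)
(-2423 + v(-48))*(461 + 1495) = (-2423 + (½)/(-48))*(461 + 1495) = (-2423 + (½)*(-1/48))*1956 = (-2423 - 1/96)*1956 = -232609/96*1956 = -37915267/8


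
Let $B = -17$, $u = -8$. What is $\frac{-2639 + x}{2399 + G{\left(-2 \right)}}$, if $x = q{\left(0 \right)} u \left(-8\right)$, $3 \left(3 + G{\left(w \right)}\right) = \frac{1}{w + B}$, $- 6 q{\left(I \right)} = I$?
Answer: $- \frac{150423}{136571} \approx -1.1014$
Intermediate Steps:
$q{\left(I \right)} = - \frac{I}{6}$
$G{\left(w \right)} = -3 + \frac{1}{3 \left(-17 + w\right)}$ ($G{\left(w \right)} = -3 + \frac{1}{3 \left(w - 17\right)} = -3 + \frac{1}{3 \left(-17 + w\right)}$)
$x = 0$ ($x = \left(- \frac{1}{6}\right) 0 \left(-8\right) \left(-8\right) = 0 \left(-8\right) \left(-8\right) = 0 \left(-8\right) = 0$)
$\frac{-2639 + x}{2399 + G{\left(-2 \right)}} = \frac{-2639 + 0}{2399 + \frac{154 - -18}{3 \left(-17 - 2\right)}} = - \frac{2639}{2399 + \frac{154 + 18}{3 \left(-19\right)}} = - \frac{2639}{2399 + \frac{1}{3} \left(- \frac{1}{19}\right) 172} = - \frac{2639}{2399 - \frac{172}{57}} = - \frac{2639}{\frac{136571}{57}} = \left(-2639\right) \frac{57}{136571} = - \frac{150423}{136571}$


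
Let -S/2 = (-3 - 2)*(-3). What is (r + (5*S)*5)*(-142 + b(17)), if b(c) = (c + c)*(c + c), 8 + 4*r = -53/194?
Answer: -295887735/388 ≈ -7.6260e+5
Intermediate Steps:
r = -1605/776 (r = -2 + (-53/194)/4 = -2 + (-53*1/194)/4 = -2 + (1/4)*(-53/194) = -2 - 53/776 = -1605/776 ≈ -2.0683)
S = -30 (S = -2*(-3 - 2)*(-3) = -(-10)*(-3) = -2*15 = -30)
b(c) = 4*c**2 (b(c) = (2*c)*(2*c) = 4*c**2)
(r + (5*S)*5)*(-142 + b(17)) = (-1605/776 + (5*(-30))*5)*(-142 + 4*17**2) = (-1605/776 - 150*5)*(-142 + 4*289) = (-1605/776 - 750)*(-142 + 1156) = -583605/776*1014 = -295887735/388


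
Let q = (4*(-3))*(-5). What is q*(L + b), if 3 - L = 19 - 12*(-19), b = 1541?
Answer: 77820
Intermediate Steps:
q = 60 (q = -12*(-5) = 60)
L = -244 (L = 3 - (19 - 12*(-19)) = 3 - (19 + 228) = 3 - 1*247 = 3 - 247 = -244)
q*(L + b) = 60*(-244 + 1541) = 60*1297 = 77820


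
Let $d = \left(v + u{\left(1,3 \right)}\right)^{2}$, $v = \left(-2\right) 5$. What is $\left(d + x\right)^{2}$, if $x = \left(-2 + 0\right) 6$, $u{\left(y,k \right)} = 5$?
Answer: $169$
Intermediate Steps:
$x = -12$ ($x = \left(-2\right) 6 = -12$)
$v = -10$
$d = 25$ ($d = \left(-10 + 5\right)^{2} = \left(-5\right)^{2} = 25$)
$\left(d + x\right)^{2} = \left(25 - 12\right)^{2} = 13^{2} = 169$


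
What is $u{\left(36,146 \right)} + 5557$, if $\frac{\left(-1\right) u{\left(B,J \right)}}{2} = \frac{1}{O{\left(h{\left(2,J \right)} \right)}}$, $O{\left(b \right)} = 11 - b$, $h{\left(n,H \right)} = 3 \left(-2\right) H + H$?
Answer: $\frac{4117735}{741} \approx 5557.0$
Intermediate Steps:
$h{\left(n,H \right)} = - 5 H$ ($h{\left(n,H \right)} = - 6 H + H = - 5 H$)
$u{\left(B,J \right)} = - \frac{2}{11 + 5 J}$ ($u{\left(B,J \right)} = - \frac{2}{11 - - 5 J} = - \frac{2}{11 + 5 J}$)
$u{\left(36,146 \right)} + 5557 = - \frac{2}{11 + 5 \cdot 146} + 5557 = - \frac{2}{11 + 730} + 5557 = - \frac{2}{741} + 5557 = \frac{4117735}{741}$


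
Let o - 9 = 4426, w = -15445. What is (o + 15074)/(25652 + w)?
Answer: 19509/10207 ≈ 1.9113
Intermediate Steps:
o = 4435 (o = 9 + 4426 = 4435)
(o + 15074)/(25652 + w) = (4435 + 15074)/(25652 - 15445) = 19509/10207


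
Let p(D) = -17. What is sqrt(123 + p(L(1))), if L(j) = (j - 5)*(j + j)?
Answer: sqrt(106) ≈ 10.296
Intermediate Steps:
L(j) = 2*j*(-5 + j) (L(j) = (-5 + j)*(2*j) = 2*j*(-5 + j))
sqrt(123 + p(L(1))) = sqrt(123 - 17) = sqrt(106)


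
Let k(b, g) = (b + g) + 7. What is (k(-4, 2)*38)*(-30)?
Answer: -5700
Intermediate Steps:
k(b, g) = 7 + b + g
(k(-4, 2)*38)*(-30) = ((7 - 4 + 2)*38)*(-30) = (5*38)*(-30) = 190*(-30) = -5700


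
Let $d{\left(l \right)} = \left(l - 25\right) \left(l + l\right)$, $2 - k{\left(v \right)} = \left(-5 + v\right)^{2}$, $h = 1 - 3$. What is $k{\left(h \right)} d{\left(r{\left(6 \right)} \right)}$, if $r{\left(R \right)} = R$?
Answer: $10716$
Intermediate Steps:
$h = -2$
$k{\left(v \right)} = 2 - \left(-5 + v\right)^{2}$
$d{\left(l \right)} = 2 l \left(-25 + l\right)$ ($d{\left(l \right)} = \left(-25 + l\right) 2 l = 2 l \left(-25 + l\right)$)
$k{\left(h \right)} d{\left(r{\left(6 \right)} \right)} = \left(2 - \left(-5 - 2\right)^{2}\right) 2 \cdot 6 \left(-25 + 6\right) = \left(2 - \left(-7\right)^{2}\right) 2 \cdot 6 \left(-19\right) = \left(2 - 49\right) \left(-228\right) = \left(-47\right) \left(-228\right) = 10716$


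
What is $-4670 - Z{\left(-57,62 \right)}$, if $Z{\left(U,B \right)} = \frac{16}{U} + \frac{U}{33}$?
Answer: $- \frac{2926831}{627} \approx -4668.0$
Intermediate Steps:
$Z{\left(U,B \right)} = \frac{16}{U} + \frac{U}{33}$ ($Z{\left(U,B \right)} = \frac{16}{U} + U \frac{1}{33} = \frac{16}{U} + \frac{U}{33}$)
$-4670 - Z{\left(-57,62 \right)} = -4670 - \left(\frac{16}{-57} + \frac{1}{33} \left(-57\right)\right) = -4670 - \left(16 \left(- \frac{1}{57}\right) - \frac{19}{11}\right) = -4670 - \left(- \frac{16}{57} - \frac{19}{11}\right) = -4670 - - \frac{1259}{627} = -4670 + \frac{1259}{627} = - \frac{2926831}{627}$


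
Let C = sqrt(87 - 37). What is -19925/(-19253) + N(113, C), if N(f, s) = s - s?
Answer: 19925/19253 ≈ 1.0349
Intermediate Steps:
C = 5*sqrt(2) (C = sqrt(50) = 5*sqrt(2) ≈ 7.0711)
N(f, s) = 0
-19925/(-19253) + N(113, C) = -19925/(-19253) + 0 = -19925*(-1/19253) + 0 = 19925/19253 + 0 = 19925/19253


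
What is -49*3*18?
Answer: -2646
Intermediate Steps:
-49*3*18 = -147*18 = -2646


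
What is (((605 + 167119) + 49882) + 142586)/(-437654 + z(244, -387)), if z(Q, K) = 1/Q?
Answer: -87886848/106787575 ≈ -0.82301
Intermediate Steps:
(((605 + 167119) + 49882) + 142586)/(-437654 + z(244, -387)) = (((605 + 167119) + 49882) + 142586)/(-437654 + 1/244) = ((167724 + 49882) + 142586)/(-437654 + 1/244) = (217606 + 142586)/(-106787575/244) = 360192*(-244/106787575) = -87886848/106787575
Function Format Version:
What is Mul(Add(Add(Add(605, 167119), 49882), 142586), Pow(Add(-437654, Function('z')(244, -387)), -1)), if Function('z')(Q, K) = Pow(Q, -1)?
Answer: Rational(-87886848, 106787575) ≈ -0.82301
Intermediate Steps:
Mul(Add(Add(Add(605, 167119), 49882), 142586), Pow(Add(-437654, Function('z')(244, -387)), -1)) = Mul(Add(Add(Add(605, 167119), 49882), 142586), Pow(Add(-437654, Pow(244, -1)), -1)) = Mul(Add(Add(167724, 49882), 142586), Pow(Add(-437654, Rational(1, 244)), -1)) = Mul(Add(217606, 142586), Pow(Rational(-106787575, 244), -1)) = Mul(360192, Rational(-244, 106787575)) = Rational(-87886848, 106787575)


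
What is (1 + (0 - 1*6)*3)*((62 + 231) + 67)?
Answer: -6120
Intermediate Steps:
(1 + (0 - 1*6)*3)*((62 + 231) + 67) = (1 + (0 - 6)*3)*(293 + 67) = (1 - 6*3)*360 = (1 - 18)*360 = -17*360 = -6120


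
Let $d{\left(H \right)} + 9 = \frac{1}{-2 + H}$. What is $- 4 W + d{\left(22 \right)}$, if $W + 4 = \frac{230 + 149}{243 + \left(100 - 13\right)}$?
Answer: $\frac{1621}{660} \approx 2.4561$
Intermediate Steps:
$d{\left(H \right)} = -9 + \frac{1}{-2 + H}$
$W = - \frac{941}{330}$ ($W = -4 + \frac{230 + 149}{243 + \left(100 - 13\right)} = -4 + \frac{379}{243 + \left(100 - 13\right)} = -4 + \frac{379}{243 + 87} = -4 + \frac{379}{330} = - \frac{941}{330} \approx -2.8515$)
$- 4 W + d{\left(22 \right)} = \left(-4\right) \left(- \frac{941}{330}\right) + \frac{19 - 198}{-2 + 22} = \frac{1882}{165} + \frac{19 - 198}{20} = \frac{1882}{165} + \frac{1}{20} \left(-179\right) = \frac{1882}{165} - \frac{179}{20} = \frac{1621}{660}$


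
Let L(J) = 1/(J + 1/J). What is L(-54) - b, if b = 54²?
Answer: -8506026/2917 ≈ -2916.0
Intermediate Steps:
b = 2916
L(-54) - b = -54/(1 + (-54)²) - 1*2916 = -54/(1 + 2916) - 2916 = -54/2917 - 2916 = -8506026/2917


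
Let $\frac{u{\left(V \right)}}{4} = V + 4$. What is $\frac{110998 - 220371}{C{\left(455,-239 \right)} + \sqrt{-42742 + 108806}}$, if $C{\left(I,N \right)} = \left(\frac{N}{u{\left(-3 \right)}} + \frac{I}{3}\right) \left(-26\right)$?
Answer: $\frac{9409796682}{203228617} + \frac{15749712 \sqrt{4129}}{203228617} \approx 51.281$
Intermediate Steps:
$u{\left(V \right)} = 16 + 4 V$ ($u{\left(V \right)} = 4 \left(V + 4\right) = 4 \left(4 + V\right) = 16 + 4 V$)
$C{\left(I,N \right)} = - \frac{26 I}{3} - \frac{13 N}{2}$ ($C{\left(I,N \right)} = \left(\frac{N}{16 + 4 \left(-3\right)} + \frac{I}{3}\right) \left(-26\right) = \left(\frac{N}{16 - 12} + I \frac{1}{3}\right) \left(-26\right) = \left(\frac{N}{4} + \frac{I}{3}\right) \left(-26\right) = \left(\frac{I}{3} + \frac{N}{4}\right) \left(-26\right) = - \frac{26 I}{3} - \frac{13 N}{2}$)
$\frac{110998 - 220371}{C{\left(455,-239 \right)} + \sqrt{-42742 + 108806}} = \frac{110998 - 220371}{\left(\left(- \frac{26}{3}\right) 455 - - \frac{3107}{2}\right) + \sqrt{-42742 + 108806}} = - \frac{109373}{\left(- \frac{11830}{3} + \frac{3107}{2}\right) + \sqrt{66064}} = - \frac{109373}{- \frac{14339}{6} + 4 \sqrt{4129}}$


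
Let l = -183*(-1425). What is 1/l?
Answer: 1/260775 ≈ 3.8347e-6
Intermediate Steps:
l = 260775
1/l = 1/260775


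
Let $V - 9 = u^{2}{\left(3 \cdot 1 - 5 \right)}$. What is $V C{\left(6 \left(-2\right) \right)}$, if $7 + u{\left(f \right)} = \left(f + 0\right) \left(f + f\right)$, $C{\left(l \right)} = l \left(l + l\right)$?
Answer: $2880$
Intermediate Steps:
$C{\left(l \right)} = 2 l^{2}$ ($C{\left(l \right)} = l 2 l = 2 l^{2}$)
$u{\left(f \right)} = -7 + 2 f^{2}$ ($u{\left(f \right)} = -7 + \left(f + 0\right) \left(f + f\right) = -7 + f 2 f = -7 + 2 f^{2}$)
$V = 10$ ($V = 9 + \left(-7 + 2 \left(3 \cdot 1 - 5\right)^{2}\right)^{2} = 9 + \left(-7 + 2 \left(3 - 5\right)^{2}\right)^{2} = 9 + \left(-7 + 2 \left(-2\right)^{2}\right)^{2} = 9 + \left(-7 + 2 \cdot 4\right)^{2} = 9 + \left(-7 + 8\right)^{2} = 9 + 1^{2} = 9 + 1 = 10$)
$V C{\left(6 \left(-2\right) \right)} = 10 \cdot 2 \left(6 \left(-2\right)\right)^{2} = 10 \cdot 2 \left(-12\right)^{2} = 10 \cdot 2 \cdot 144 = 10 \cdot 288 = 2880$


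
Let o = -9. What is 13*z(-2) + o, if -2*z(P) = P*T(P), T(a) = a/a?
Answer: 4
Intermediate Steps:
T(a) = 1
z(P) = -P/2
13*z(-2) + o = 13*(-½*(-2)) - 9 = 13*1 - 9 = 13 - 9 = 4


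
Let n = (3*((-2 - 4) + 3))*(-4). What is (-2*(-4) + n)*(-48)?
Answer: -2112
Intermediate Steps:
n = 36 (n = (3*(-6 + 3))*(-4) = (3*(-3))*(-4) = -9*(-4) = 36)
(-2*(-4) + n)*(-48) = (-2*(-4) + 36)*(-48) = (8 + 36)*(-48) = 44*(-48) = -2112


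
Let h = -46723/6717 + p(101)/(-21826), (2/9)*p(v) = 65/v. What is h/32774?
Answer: -205998721441/970577720664216 ≈ -0.00021224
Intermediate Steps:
p(v) = 585/(2*v) (p(v) = 9*(65/v)/2 = 585/(2*v))
h = -205998721441/29614258884 (h = -46723/6717 + ((585/2)/101)/(-21826) = -46723*1/6717 + ((585/2)*(1/101))*(-1/21826) = -46723/6717 + (585/202)*(-1/21826) = -46723/6717 - 585/4408852 = -205998721441/29614258884 ≈ -6.9561)
h/32774 = -205998721441/29614258884/32774 = -205998721441/29614258884*1/32774 = -205998721441/970577720664216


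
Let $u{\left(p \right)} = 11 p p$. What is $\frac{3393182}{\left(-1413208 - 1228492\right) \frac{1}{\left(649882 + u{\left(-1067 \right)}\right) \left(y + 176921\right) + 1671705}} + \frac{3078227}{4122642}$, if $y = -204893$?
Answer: $\frac{644328937949041946832116}{1361347921425} \approx 4.733 \cdot 10^{11}$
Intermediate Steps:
$u{\left(p \right)} = 11 p^{2}$
$\frac{3393182}{\left(-1413208 - 1228492\right) \frac{1}{\left(649882 + u{\left(-1067 \right)}\right) \left(y + 176921\right) + 1671705}} + \frac{3078227}{4122642} = \frac{3393182}{\left(-1413208 - 1228492\right) \frac{1}{\left(649882 + 11 \left(-1067\right)^{2}\right) \left(-204893 + 176921\right) + 1671705}} + \frac{3078227}{4122642} = \frac{3393182}{\left(-2641700\right) \frac{1}{\left(649882 + 11 \cdot 1138489\right) \left(-27972\right) + 1671705}} + 3078227 \cdot \frac{1}{4122642} = \frac{3393182}{\left(-2641700\right) \frac{1}{\left(649882 + 12523379\right) \left(-27972\right) + 1671705}} + \frac{3078227}{4122642} = \frac{3393182}{\left(-2641700\right) \frac{1}{13173261 \left(-27972\right) + 1671705}} + \frac{3078227}{4122642} = \frac{3393182}{\left(-2641700\right) \frac{1}{-368482456692 + 1671705}} + \frac{3078227}{4122642} = \frac{3393182}{\left(-2641700\right) \frac{1}{-368480784987}} + \frac{3078227}{4122642} = \frac{3393182}{\left(-2641700\right) \left(- \frac{1}{368480784987}\right)} + \frac{3078227}{4122642} = \frac{3393182}{\frac{2641700}{368480784987}} + \frac{3078227}{4122642} = 3393182 \cdot \frac{368480784987}{2641700} + \frac{3078227}{4122642} = \frac{625161183481879317}{1320850} + \frac{3078227}{4122642} = \frac{644328937949041946832116}{1361347921425}$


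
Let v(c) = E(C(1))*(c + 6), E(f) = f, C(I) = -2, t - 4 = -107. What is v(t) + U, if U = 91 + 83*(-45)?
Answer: -3450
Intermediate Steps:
t = -103 (t = 4 - 107 = -103)
U = -3644 (U = 91 - 3735 = -3644)
v(c) = -12 - 2*c (v(c) = -2*(c + 6) = -2*(6 + c) = -12 - 2*c)
v(t) + U = (-12 - 2*(-103)) - 3644 = (-12 + 206) - 3644 = 194 - 3644 = -3450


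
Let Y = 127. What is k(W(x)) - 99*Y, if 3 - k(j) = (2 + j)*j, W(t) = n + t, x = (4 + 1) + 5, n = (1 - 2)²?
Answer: -12713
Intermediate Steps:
n = 1 (n = (-1)² = 1)
x = 10 (x = 5 + 5 = 10)
W(t) = 1 + t
k(j) = 3 - j*(2 + j) (k(j) = 3 - (2 + j)*j = 3 - j*(2 + j))
k(W(x)) - 99*Y = (3 - (1 + 10)² - 2*(1 + 10)) - 99*127 = (3 - 1*11² - 2*11) - 12573 = (3 - 1*121 - 22) - 12573 = (3 - 121 - 22) - 12573 = -140 - 12573 = -12713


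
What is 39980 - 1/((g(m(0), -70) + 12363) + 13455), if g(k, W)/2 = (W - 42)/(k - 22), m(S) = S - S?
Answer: 11358717789/284110 ≈ 39980.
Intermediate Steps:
m(S) = 0
g(k, W) = 2*(-42 + W)/(-22 + k) (g(k, W) = 2*((W - 42)/(k - 22)) = 2*((-42 + W)/(-22 + k)) = 2*(-42 + W)/(-22 + k))
39980 - 1/((g(m(0), -70) + 12363) + 13455) = 39980 - 1/((2*(-42 - 70)/(-22 + 0) + 12363) + 13455) = 39980 - 1/((2*(-112)/(-22) + 12363) + 13455) = 39980 - 1/((2*(-1/22)*(-112) + 12363) + 13455) = 39980 - 1/((112/11 + 12363) + 13455) = 39980 - 1/(136105/11 + 13455) = 39980 - 1/284110/11 = 39980 - 1*11/284110 = 39980 - 11/284110 = 11358717789/284110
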